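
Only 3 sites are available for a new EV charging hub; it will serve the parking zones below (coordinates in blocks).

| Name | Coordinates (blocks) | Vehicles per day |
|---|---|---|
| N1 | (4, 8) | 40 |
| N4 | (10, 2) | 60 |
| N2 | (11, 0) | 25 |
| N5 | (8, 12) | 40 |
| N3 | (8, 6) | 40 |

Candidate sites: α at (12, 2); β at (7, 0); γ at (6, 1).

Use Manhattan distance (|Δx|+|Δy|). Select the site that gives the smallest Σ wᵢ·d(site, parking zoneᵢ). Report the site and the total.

Total weighted distance at each candidate:
  α (12, 2): total = 1635
  β (7, 0): total = 1640
  γ (6, 1): total = 1610
Minimum is at γ with total 1610 blocks.

γ, total 1610 blocks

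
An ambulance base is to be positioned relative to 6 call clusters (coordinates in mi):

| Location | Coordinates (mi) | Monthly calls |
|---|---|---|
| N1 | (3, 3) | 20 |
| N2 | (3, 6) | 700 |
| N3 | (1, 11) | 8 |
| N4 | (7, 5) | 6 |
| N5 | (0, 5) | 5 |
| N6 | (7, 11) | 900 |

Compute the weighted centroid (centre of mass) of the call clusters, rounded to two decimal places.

(5.19, 8.73)

The minimiser of Σwᵢ‖p−pᵢ‖² is the weighted centroid p* = (Σwᵢpᵢ)/(Σwᵢ).
Σwᵢ = 1639.
Σwᵢxᵢ = 20·3 + 700·3 + 8·1 + 6·7 + 5·0 + 900·7 = 8510.
Σwᵢyᵢ = 20·3 + 700·6 + 8·11 + 6·5 + 5·5 + 900·11 = 14303.
x* = 8510/1639 = 5.19, y* = 14303/1639 = 8.73.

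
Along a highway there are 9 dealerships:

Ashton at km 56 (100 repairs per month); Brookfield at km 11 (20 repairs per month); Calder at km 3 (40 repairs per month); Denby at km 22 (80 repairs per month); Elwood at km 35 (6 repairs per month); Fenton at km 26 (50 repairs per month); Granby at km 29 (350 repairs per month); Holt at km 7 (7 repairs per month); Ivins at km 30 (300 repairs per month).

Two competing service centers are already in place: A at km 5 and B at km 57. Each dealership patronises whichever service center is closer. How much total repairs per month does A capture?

847

The indifferent point is the midpoint (5+57)/2 = 31; dealerships left of it (closer to A at 5) go to A, those right go to B.
  Calder at 3 (w=40) → A
  Holt at 7 (w=7) → A
  Brookfield at 11 (w=20) → A
  Denby at 22 (w=80) → A
  Fenton at 26 (w=50) → A
  Granby at 29 (w=350) → A
  Ivins at 30 (w=300) → A
  Elwood at 35 (w=6) → B
  Ashton at 56 (w=100) → B
A captures 847; B captures 106.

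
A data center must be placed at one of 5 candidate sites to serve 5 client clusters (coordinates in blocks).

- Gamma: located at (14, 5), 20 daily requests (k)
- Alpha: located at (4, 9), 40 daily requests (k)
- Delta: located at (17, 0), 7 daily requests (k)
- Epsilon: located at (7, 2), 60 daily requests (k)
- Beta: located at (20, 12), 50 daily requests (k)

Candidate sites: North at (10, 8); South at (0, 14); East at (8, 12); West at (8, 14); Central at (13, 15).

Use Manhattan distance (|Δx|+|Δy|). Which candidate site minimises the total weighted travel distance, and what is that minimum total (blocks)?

North, total 1765 blocks

Total weighted distance at each candidate:
  North (10, 8): total = 1765
  South (0, 14): total = 3277
  East (8, 12): total = 1947
  West (8, 14): total = 2301
  Central (13, 15): total = 2593
Minimum is at North with total 1765 blocks.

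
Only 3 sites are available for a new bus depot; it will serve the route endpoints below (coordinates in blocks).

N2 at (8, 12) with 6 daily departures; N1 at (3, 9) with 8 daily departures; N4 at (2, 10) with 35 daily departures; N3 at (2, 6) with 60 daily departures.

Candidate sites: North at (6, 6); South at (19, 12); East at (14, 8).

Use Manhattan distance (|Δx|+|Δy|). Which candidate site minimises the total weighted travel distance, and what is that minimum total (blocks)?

Total weighted distance at each candidate:
  North (6, 6): total = 616
  South (19, 12): total = 2263
  East (14, 8): total = 1486
Minimum is at North with total 616 blocks.

North, total 616 blocks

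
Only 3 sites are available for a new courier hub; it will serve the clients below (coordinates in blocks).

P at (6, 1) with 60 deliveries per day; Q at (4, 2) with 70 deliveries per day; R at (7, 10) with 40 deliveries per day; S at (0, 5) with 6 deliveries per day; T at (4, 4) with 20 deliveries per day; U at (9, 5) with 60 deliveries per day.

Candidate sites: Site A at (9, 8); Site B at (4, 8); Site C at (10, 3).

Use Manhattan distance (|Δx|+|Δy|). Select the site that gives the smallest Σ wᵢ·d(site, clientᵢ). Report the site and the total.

Site C, total 1642 blocks

Total weighted distance at each candidate:
  Site A (9, 8): total = 1962
  Site B (4, 8): total = 1762
  Site C (10, 3): total = 1642
Minimum is at Site C with total 1642 blocks.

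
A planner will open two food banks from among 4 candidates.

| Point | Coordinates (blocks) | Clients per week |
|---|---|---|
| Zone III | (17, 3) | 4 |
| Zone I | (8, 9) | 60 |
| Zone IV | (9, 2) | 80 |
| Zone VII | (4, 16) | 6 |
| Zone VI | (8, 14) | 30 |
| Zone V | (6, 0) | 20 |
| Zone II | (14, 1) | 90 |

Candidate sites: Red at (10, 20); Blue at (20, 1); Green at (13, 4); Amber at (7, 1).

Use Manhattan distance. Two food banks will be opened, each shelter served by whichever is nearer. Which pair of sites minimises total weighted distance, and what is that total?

{Green, Amber}, total 1728

Evaluate every pair (each demand assigned to the nearer of the two):
  {Green, Amber}: total = 1728
  {Red, Amber}: total = 1798
  {Blue, Amber}: total = 1908
  {Red, Green}: total = 1980
  {Blue, Green}: total = 2256
  {Red, Blue}: total = 2900
Best pair: {Green, Amber} with total 1728.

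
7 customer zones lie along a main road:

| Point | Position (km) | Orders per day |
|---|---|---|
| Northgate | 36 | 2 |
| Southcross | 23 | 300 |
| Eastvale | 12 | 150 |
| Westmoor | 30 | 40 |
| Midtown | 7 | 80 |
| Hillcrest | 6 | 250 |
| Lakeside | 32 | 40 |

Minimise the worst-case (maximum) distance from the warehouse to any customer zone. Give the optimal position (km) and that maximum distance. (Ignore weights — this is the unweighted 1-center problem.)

The 1-center on a line is the midpoint of the two extreme points: leftmost at 6, rightmost at 36.
Optimal location = (6 + 36)/2 = 21; maximum distance = (36 − 6)/2 = 15.

location 21, max distance 15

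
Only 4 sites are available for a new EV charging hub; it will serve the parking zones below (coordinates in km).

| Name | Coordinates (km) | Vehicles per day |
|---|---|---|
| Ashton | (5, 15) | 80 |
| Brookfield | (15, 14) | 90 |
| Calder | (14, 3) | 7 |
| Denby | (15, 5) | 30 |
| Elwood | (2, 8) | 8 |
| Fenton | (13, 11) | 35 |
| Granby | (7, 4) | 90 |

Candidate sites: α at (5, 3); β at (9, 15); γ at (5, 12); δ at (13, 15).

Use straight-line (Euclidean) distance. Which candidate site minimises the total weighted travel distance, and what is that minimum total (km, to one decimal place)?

β, total 2591.7 km

Total weighted distance at each candidate:
  α (5, 3): total = 3310.8
  β (9, 15): total = 2591.7
  γ (5, 12): total = 2677.5
  δ (13, 15): total = 2603.5
Minimum is at β with total 2591.7 km.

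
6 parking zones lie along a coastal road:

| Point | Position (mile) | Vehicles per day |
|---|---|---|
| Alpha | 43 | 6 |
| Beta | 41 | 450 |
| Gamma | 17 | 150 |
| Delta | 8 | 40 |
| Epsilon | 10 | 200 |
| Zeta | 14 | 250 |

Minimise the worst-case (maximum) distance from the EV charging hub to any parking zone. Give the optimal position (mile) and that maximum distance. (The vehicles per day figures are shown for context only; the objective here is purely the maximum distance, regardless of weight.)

location 25.5, max distance 17.5

The 1-center on a line is the midpoint of the two extreme points: leftmost at 8, rightmost at 43.
Optimal location = (8 + 43)/2 = 25.5; maximum distance = (43 − 8)/2 = 17.5.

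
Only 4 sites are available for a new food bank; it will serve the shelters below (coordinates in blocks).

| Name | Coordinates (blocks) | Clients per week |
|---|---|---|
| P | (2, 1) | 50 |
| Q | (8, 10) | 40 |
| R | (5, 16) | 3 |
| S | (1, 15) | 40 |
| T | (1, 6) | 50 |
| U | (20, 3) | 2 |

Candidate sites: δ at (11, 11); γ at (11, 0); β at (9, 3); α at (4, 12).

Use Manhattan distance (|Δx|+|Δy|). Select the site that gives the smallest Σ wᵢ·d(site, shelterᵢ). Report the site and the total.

α, total 1645 blocks

Total weighted distance at each candidate:
  δ (11, 11): total = 2487
  γ (11, 0): total = 2910
  β (9, 3): total = 2193
  α (4, 12): total = 1645
Minimum is at α with total 1645 blocks.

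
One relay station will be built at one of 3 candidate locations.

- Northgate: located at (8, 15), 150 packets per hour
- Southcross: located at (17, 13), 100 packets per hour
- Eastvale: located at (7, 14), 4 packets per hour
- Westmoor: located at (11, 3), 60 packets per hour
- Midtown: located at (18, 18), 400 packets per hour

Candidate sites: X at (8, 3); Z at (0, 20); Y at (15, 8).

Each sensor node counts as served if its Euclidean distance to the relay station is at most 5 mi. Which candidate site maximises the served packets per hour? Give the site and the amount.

X, covering 60

Coverage radius r = 5 mi; a point is covered iff (Δx)²+(Δy)² ≤ 5² = 25.
  X (8, 3): covers {Westmoor} → 60
  Z (0, 20): covers {none} → 0
  Y (15, 8): covers {none} → 0
Maximum coverage at X: 60 packets per hour.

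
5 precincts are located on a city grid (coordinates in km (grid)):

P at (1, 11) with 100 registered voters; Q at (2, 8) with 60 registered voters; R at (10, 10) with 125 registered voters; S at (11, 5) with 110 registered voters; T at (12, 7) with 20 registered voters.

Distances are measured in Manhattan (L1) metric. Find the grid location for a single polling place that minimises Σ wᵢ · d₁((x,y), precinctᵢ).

Manhattan distance separates: Σwᵢ(|x−xᵢ|+|y−yᵢ|) = Σwᵢ|x−xᵢ| + Σwᵢ|y−yᵢ|, so x and y are optimised independently as 1-D weighted medians.
Total weight W = 415; half = 207.5.
x-coordinate, sorted with cumulative weight:
  x=1 (P, w=100) cum 100
  x=2 (Q, w=60) cum 160
  x=10 (R, w=125) cum 285  ← median
  x=11 (S, w=110) cum 395
  x=12 (T, w=20) cum 415
⇒ x* = 10
y-coordinate, sorted with cumulative weight:
  y=5 (S, w=110) cum 110
  y=7 (T, w=20) cum 130
  y=8 (Q, w=60) cum 190
  y=10 (R, w=125) cum 315  ← median
  y=11 (P, w=100) cum 415
⇒ y* = 10

(10, 10)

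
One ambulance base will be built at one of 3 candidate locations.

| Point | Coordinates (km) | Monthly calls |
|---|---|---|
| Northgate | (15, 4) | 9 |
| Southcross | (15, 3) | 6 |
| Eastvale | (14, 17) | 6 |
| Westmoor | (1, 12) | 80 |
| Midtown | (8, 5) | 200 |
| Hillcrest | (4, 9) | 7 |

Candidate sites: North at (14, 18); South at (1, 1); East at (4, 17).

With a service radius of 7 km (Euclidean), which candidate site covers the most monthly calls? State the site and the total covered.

Coverage radius r = 7 km; a point is covered iff (Δx)²+(Δy)² ≤ 7² = 49.
  North (14, 18): covers {Eastvale} → 6
  South (1, 1): covers {none} → 0
  East (4, 17): covers {Westmoor} → 80
Maximum coverage at East: 80 monthly calls.

East, covering 80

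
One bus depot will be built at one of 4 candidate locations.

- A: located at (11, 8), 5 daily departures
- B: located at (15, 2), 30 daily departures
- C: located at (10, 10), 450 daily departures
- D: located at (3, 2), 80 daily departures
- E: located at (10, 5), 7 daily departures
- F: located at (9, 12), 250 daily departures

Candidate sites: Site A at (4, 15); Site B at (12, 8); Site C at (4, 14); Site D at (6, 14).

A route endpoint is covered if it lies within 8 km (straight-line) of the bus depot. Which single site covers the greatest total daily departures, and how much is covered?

Coverage radius r = 8 km; a point is covered iff (Δx)²+(Δy)² ≤ 8² = 64.
  Site A (4, 15): covers {C, F} → 700
  Site B (12, 8): covers {A, B, C, E, F} → 742
  Site C (4, 14): covers {C, F} → 700
  Site D (6, 14): covers {A, C, F} → 705
Maximum coverage at Site B: 742 daily departures.

Site B, covering 742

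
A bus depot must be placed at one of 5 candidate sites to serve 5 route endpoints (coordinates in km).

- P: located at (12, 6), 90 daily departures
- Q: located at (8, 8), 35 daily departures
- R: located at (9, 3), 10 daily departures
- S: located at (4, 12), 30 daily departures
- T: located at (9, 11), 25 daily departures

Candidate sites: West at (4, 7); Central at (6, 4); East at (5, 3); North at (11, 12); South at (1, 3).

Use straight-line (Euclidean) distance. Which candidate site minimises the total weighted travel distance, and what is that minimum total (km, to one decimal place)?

North, total 1080.5 km

Total weighted distance at each candidate:
  West (4, 7): total = 1244.0
  Central (6, 4): total = 1195.1
  East (5, 3): total = 1424.8
  North (11, 12): total = 1080.5
  South (1, 3): total = 1974.7
Minimum is at North with total 1080.5 km.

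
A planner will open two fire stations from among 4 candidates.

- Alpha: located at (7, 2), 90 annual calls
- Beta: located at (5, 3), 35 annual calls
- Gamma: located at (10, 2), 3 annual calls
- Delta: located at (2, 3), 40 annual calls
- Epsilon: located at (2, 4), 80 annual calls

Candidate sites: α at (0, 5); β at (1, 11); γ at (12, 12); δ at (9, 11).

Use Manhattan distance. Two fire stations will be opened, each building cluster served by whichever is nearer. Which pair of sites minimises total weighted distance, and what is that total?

Evaluate every pair (each demand assigned to the nearer of the two):
  {α, δ}: total = 1575
  {α, γ}: total = 1581
  {α, β}: total = 1584
  {β, δ}: total = 2440
  {β, γ}: total = 2806
  {γ, δ}: total = 3160
Best pair: {α, δ} with total 1575.

{α, δ}, total 1575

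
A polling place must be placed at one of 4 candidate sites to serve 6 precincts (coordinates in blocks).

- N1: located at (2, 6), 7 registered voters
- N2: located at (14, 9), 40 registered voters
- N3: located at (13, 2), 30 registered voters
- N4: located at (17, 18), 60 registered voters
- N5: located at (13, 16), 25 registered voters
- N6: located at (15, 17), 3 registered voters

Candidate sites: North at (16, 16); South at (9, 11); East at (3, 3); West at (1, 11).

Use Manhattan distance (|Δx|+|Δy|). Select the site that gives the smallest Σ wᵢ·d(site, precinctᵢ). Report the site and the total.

North, total 1299 blocks

Total weighted distance at each candidate:
  North (16, 16): total = 1299
  South (9, 11): total = 1915
  East (3, 3): total = 3431
  West (1, 11): total = 3137
Minimum is at North with total 1299 blocks.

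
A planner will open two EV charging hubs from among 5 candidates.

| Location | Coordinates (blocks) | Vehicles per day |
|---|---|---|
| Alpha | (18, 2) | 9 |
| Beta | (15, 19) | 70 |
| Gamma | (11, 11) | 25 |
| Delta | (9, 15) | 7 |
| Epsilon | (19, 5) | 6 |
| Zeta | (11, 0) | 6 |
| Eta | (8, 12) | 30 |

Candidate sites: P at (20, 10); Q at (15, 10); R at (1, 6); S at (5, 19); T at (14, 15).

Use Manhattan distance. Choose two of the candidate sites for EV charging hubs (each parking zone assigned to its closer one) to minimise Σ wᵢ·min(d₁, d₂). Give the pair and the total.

{Q, T}, total 1017

Evaluate every pair (each demand assigned to the nearer of the two):
  {Q, T}: total = 1017
  {P, T}: total = 1064
  {R, T}: total = 1169
  {S, T}: total = 1181
  {P, Q}: total = 1312
  {Q, S}: total = 1318
  {Q, R}: total = 1339
  {P, S}: total = 1546
  {R, S}: total = 1805
  {P, R}: total = 1954
Best pair: {Q, T} with total 1017.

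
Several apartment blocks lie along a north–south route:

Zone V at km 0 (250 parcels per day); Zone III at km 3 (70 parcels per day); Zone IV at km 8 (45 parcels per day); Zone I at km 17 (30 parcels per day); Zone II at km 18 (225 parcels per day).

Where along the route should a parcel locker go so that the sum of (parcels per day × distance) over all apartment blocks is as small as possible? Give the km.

For a sum of weighted absolute distances on a line, the optimum is the weighted median (not the mean). Total weight W = 620; half-weight = 310.
Sort by position and accumulate weight:
  km 0 (Zone V, w=250) → cum 250
  km 3 (Zone III, w=70) → cum 320  ≥ 310 → median here
  km 8 (Zone IV, w=45) → cum 365
  km 17 (Zone I, w=30) → cum 395
  km 18 (Zone II, w=225) → cum 620
Optimal location: km 3.

x = 3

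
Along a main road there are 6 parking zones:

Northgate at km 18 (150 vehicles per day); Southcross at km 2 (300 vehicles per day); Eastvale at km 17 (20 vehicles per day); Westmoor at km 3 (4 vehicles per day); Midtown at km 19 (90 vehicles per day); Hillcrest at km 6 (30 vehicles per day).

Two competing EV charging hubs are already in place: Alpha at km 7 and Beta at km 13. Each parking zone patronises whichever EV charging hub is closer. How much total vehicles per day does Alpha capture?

334

The indifferent point is the midpoint (7+13)/2 = 10; parking zones left of it (closer to Alpha at 7) go to Alpha, those right go to Beta.
  Southcross at 2 (w=300) → Alpha
  Westmoor at 3 (w=4) → Alpha
  Hillcrest at 6 (w=30) → Alpha
  Eastvale at 17 (w=20) → Beta
  Northgate at 18 (w=150) → Beta
  Midtown at 19 (w=90) → Beta
Alpha captures 334; Beta captures 260.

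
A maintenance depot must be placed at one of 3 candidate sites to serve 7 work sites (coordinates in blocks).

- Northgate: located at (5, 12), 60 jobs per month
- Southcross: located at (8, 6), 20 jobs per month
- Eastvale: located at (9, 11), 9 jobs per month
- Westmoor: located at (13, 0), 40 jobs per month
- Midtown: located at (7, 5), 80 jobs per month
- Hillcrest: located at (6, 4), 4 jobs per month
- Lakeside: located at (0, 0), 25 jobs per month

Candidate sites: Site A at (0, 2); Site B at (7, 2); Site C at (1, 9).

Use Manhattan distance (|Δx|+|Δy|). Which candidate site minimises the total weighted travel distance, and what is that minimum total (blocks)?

Total weighted distance at each candidate:
  Site A (0, 2): total = 2784
  Site B (7, 2): total = 1716
  Site C (1, 9): total = 2640
Minimum is at Site B with total 1716 blocks.

Site B, total 1716 blocks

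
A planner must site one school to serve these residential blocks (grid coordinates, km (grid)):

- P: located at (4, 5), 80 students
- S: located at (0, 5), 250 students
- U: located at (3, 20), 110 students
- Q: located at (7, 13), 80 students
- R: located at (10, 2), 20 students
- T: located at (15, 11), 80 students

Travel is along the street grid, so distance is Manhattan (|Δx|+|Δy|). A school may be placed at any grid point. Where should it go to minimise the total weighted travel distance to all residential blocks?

Manhattan distance separates: Σwᵢ(|x−xᵢ|+|y−yᵢ|) = Σwᵢ|x−xᵢ| + Σwᵢ|y−yᵢ|, so x and y are optimised independently as 1-D weighted medians.
Total weight W = 620; half = 310.
x-coordinate, sorted with cumulative weight:
  x=0 (S, w=250) cum 250
  x=3 (U, w=110) cum 360  ← median
  x=4 (P, w=80) cum 440
  x=7 (Q, w=80) cum 520
  x=10 (R, w=20) cum 540
  x=15 (T, w=80) cum 620
⇒ x* = 3
y-coordinate, sorted with cumulative weight:
  y=2 (R, w=20) cum 20
  y=5 (P, w=80) cum 100
  y=5 (S, w=250) cum 350  ← median
  y=11 (T, w=80) cum 430
  y=13 (Q, w=80) cum 510
  y=20 (U, w=110) cum 620
⇒ y* = 5

(3, 5)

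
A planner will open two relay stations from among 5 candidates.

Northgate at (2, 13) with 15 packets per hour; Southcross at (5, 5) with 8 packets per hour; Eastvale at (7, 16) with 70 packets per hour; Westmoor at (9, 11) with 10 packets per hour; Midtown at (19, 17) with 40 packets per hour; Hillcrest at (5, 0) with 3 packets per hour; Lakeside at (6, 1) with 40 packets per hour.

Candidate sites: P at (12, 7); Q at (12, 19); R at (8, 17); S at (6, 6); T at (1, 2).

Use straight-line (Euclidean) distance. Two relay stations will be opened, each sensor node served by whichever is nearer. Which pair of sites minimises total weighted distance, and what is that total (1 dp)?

{R, S}, total 935.0

Evaluate every pair (each demand assigned to the nearer of the two):
  {R, S}: total = 935.0
  {R, T}: total = 965.4
  {Q, S}: total = 1108.2
  {P, R}: total = 1124.5
  {Q, T}: total = 1207.9
  {P, Q}: total = 1351.7
  {Q, R}: total = 1354.9
  {P, S}: total = 1592.2
  {P, T}: total = 1682.0
  {S, T}: total = 1788.6
Best pair: {R, S} with total 935.0.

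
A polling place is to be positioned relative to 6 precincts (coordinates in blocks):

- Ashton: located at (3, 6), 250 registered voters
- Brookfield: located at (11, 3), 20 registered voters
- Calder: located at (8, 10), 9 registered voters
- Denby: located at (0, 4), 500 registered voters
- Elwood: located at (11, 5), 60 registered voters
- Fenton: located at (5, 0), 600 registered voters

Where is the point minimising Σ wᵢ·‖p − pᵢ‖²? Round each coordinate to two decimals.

The minimiser of Σwᵢ‖p−pᵢ‖² is the weighted centroid p* = (Σwᵢpᵢ)/(Σwᵢ).
Σwᵢ = 1439.
Σwᵢxᵢ = 250·3 + 20·11 + 9·8 + 500·0 + 60·11 + 600·5 = 4702.
Σwᵢyᵢ = 250·6 + 20·3 + 9·10 + 500·4 + 60·5 + 600·0 = 3950.
x* = 4702/1439 = 3.27, y* = 3950/1439 = 2.74.

(3.27, 2.74)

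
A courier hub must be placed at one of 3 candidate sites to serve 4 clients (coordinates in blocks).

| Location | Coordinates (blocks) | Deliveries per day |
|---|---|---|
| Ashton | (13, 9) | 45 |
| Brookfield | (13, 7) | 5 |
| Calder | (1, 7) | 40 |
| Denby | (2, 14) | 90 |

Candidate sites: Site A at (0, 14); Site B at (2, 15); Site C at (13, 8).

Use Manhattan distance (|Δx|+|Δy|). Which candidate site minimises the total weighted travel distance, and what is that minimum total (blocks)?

Total weighted distance at each candidate:
  Site A (0, 14): total = 1410
  Site B (2, 15): total = 1310
  Site C (13, 8): total = 2100
Minimum is at Site B with total 1310 blocks.

Site B, total 1310 blocks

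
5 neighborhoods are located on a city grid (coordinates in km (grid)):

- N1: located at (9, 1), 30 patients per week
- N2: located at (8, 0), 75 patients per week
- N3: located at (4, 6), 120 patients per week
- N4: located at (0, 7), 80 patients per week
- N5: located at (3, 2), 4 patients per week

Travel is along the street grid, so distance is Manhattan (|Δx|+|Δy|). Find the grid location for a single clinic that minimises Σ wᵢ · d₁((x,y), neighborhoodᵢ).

(4, 6)

Manhattan distance separates: Σwᵢ(|x−xᵢ|+|y−yᵢ|) = Σwᵢ|x−xᵢ| + Σwᵢ|y−yᵢ|, so x and y are optimised independently as 1-D weighted medians.
Total weight W = 309; half = 154.5.
x-coordinate, sorted with cumulative weight:
  x=0 (N4, w=80) cum 80
  x=3 (N5, w=4) cum 84
  x=4 (N3, w=120) cum 204  ← median
  x=8 (N2, w=75) cum 279
  x=9 (N1, w=30) cum 309
⇒ x* = 4
y-coordinate, sorted with cumulative weight:
  y=0 (N2, w=75) cum 75
  y=1 (N1, w=30) cum 105
  y=2 (N5, w=4) cum 109
  y=6 (N3, w=120) cum 229  ← median
  y=7 (N4, w=80) cum 309
⇒ y* = 6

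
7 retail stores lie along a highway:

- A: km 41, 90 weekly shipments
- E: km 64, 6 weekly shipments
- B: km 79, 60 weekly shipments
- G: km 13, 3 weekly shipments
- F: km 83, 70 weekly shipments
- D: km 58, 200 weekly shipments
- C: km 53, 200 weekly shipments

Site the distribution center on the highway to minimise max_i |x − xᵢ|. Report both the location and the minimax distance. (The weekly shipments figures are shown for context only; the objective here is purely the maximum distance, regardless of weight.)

location 48, max distance 35

The 1-center on a line is the midpoint of the two extreme points: leftmost at 13, rightmost at 83.
Optimal location = (13 + 83)/2 = 48; maximum distance = (83 − 13)/2 = 35.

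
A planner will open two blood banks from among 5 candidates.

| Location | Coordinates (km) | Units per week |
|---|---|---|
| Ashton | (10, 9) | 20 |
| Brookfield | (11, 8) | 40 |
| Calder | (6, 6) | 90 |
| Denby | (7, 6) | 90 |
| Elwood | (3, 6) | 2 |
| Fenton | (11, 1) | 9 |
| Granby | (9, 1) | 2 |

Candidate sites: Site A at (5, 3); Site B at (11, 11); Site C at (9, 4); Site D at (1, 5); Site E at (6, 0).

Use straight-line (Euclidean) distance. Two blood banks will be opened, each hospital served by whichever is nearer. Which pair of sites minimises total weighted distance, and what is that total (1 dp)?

{Site B, Site C}, total 794.9

Evaluate every pair (each demand assigned to the nearer of the two):
  {Site B, Site C}: total = 794.9
  {Site A, Site B}: total = 846.9
  {Site A, Site C}: total = 865.7
  {Site C, Site D}: total = 902.8
  {Site C, Site E}: total = 911.0
  {Site A, Site E}: total = 1137.1
  {Site A, Site D}: total = 1148.1
  {Site B, Site D}: total = 1283.4
  {Site B, Site E}: total = 1317.8
  {Site D, Site E}: total = 1637.4
Best pair: {Site B, Site C} with total 794.9.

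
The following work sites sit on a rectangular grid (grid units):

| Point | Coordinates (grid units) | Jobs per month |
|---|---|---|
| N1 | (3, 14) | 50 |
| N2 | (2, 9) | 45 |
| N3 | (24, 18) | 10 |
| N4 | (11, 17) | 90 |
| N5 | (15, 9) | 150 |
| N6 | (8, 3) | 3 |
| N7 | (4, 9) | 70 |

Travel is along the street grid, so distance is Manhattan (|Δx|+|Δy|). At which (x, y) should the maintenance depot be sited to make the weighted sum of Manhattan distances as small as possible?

(11, 9)

Manhattan distance separates: Σwᵢ(|x−xᵢ|+|y−yᵢ|) = Σwᵢ|x−xᵢ| + Σwᵢ|y−yᵢ|, so x and y are optimised independently as 1-D weighted medians.
Total weight W = 418; half = 209.
x-coordinate, sorted with cumulative weight:
  x=2 (N2, w=45) cum 45
  x=3 (N1, w=50) cum 95
  x=4 (N7, w=70) cum 165
  x=8 (N6, w=3) cum 168
  x=11 (N4, w=90) cum 258  ← median
  x=15 (N5, w=150) cum 408
  x=24 (N3, w=10) cum 418
⇒ x* = 11
y-coordinate, sorted with cumulative weight:
  y=3 (N6, w=3) cum 3
  y=9 (N2, w=45) cum 48
  y=9 (N5, w=150) cum 198
  y=9 (N7, w=70) cum 268  ← median
  y=14 (N1, w=50) cum 318
  y=17 (N4, w=90) cum 408
  y=18 (N3, w=10) cum 418
⇒ y* = 9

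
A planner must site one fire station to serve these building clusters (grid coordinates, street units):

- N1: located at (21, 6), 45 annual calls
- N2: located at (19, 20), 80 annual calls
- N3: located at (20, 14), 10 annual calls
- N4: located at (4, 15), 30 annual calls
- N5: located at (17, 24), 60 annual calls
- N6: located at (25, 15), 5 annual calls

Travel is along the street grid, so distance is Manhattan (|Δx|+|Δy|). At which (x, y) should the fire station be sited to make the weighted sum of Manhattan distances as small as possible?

Manhattan distance separates: Σwᵢ(|x−xᵢ|+|y−yᵢ|) = Σwᵢ|x−xᵢ| + Σwᵢ|y−yᵢ|, so x and y are optimised independently as 1-D weighted medians.
Total weight W = 230; half = 115.
x-coordinate, sorted with cumulative weight:
  x=4 (N4, w=30) cum 30
  x=17 (N5, w=60) cum 90
  x=19 (N2, w=80) cum 170  ← median
  x=20 (N3, w=10) cum 180
  x=21 (N1, w=45) cum 225
  x=25 (N6, w=5) cum 230
⇒ x* = 19
y-coordinate, sorted with cumulative weight:
  y=6 (N1, w=45) cum 45
  y=14 (N3, w=10) cum 55
  y=15 (N4, w=30) cum 85
  y=15 (N6, w=5) cum 90
  y=20 (N2, w=80) cum 170  ← median
  y=24 (N5, w=60) cum 230
⇒ y* = 20

(19, 20)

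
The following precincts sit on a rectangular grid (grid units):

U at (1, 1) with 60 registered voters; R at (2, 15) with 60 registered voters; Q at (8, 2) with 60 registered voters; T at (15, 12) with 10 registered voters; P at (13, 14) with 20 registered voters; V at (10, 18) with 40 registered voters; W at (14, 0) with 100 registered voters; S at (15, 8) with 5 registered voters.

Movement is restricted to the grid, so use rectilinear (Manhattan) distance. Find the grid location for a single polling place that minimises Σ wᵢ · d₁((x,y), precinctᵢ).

(8, 2)

Manhattan distance separates: Σwᵢ(|x−xᵢ|+|y−yᵢ|) = Σwᵢ|x−xᵢ| + Σwᵢ|y−yᵢ|, so x and y are optimised independently as 1-D weighted medians.
Total weight W = 355; half = 177.5.
x-coordinate, sorted with cumulative weight:
  x=1 (U, w=60) cum 60
  x=2 (R, w=60) cum 120
  x=8 (Q, w=60) cum 180  ← median
  x=10 (V, w=40) cum 220
  x=13 (P, w=20) cum 240
  x=14 (W, w=100) cum 340
  x=15 (T, w=10) cum 350
  x=15 (S, w=5) cum 355
⇒ x* = 8
y-coordinate, sorted with cumulative weight:
  y=0 (W, w=100) cum 100
  y=1 (U, w=60) cum 160
  y=2 (Q, w=60) cum 220  ← median
  y=8 (S, w=5) cum 225
  y=12 (T, w=10) cum 235
  y=14 (P, w=20) cum 255
  y=15 (R, w=60) cum 315
  y=18 (V, w=40) cum 355
⇒ y* = 2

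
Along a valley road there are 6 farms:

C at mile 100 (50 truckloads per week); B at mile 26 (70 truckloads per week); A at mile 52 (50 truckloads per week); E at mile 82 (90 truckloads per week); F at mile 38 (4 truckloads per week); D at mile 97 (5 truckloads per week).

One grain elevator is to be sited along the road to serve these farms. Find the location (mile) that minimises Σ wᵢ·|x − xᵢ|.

For a sum of weighted absolute distances on a line, the optimum is the weighted median (not the mean). Total weight W = 269; half-weight = 134.5.
Sort by position and accumulate weight:
  mile 26 (B, w=70) → cum 70
  mile 38 (F, w=4) → cum 74
  mile 52 (A, w=50) → cum 124
  mile 82 (E, w=90) → cum 214  ≥ 134.5 → median here
  mile 97 (D, w=5) → cum 219
  mile 100 (C, w=50) → cum 269
Optimal location: mile 82.

x = 82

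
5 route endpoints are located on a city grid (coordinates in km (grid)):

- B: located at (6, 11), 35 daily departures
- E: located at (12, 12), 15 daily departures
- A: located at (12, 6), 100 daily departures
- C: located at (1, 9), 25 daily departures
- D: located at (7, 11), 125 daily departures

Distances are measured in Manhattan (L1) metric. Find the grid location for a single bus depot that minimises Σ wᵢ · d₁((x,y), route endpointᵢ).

Manhattan distance separates: Σwᵢ(|x−xᵢ|+|y−yᵢ|) = Σwᵢ|x−xᵢ| + Σwᵢ|y−yᵢ|, so x and y are optimised independently as 1-D weighted medians.
Total weight W = 300; half = 150.
x-coordinate, sorted with cumulative weight:
  x=1 (C, w=25) cum 25
  x=6 (B, w=35) cum 60
  x=7 (D, w=125) cum 185  ← median
  x=12 (E, w=15) cum 200
  x=12 (A, w=100) cum 300
⇒ x* = 7
y-coordinate, sorted with cumulative weight:
  y=6 (A, w=100) cum 100
  y=9 (C, w=25) cum 125
  y=11 (B, w=35) cum 160  ← median
  y=11 (D, w=125) cum 285
  y=12 (E, w=15) cum 300
⇒ y* = 11

(7, 11)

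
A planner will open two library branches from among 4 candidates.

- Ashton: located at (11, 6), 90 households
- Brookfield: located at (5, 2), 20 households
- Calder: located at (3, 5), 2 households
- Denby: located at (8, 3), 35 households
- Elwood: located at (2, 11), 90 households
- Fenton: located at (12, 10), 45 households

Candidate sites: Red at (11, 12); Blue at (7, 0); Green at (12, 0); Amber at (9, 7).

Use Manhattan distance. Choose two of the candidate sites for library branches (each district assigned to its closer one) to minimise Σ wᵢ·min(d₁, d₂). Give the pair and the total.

Evaluate every pair (each demand assigned to the nearer of the two):
  {Red, Amber}: total = 1676
  {Blue, Amber}: total = 1766
  {Red, Blue}: total = 1813
  {Green, Amber}: total = 1901
  {Red, Green}: total = 2028
  {Blue, Green}: total = 2758
Best pair: {Red, Amber} with total 1676.

{Red, Amber}, total 1676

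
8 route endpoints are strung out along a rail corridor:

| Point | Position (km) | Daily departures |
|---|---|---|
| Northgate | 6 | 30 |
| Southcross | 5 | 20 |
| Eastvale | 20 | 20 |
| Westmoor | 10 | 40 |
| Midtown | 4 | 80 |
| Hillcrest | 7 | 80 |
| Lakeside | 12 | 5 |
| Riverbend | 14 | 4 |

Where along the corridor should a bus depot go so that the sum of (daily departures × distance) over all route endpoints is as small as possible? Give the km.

For a sum of weighted absolute distances on a line, the optimum is the weighted median (not the mean). Total weight W = 279; half-weight = 139.5.
Sort by position and accumulate weight:
  km 4 (Midtown, w=80) → cum 80
  km 5 (Southcross, w=20) → cum 100
  km 6 (Northgate, w=30) → cum 130
  km 7 (Hillcrest, w=80) → cum 210  ≥ 139.5 → median here
  km 10 (Westmoor, w=40) → cum 250
  km 12 (Lakeside, w=5) → cum 255
  km 14 (Riverbend, w=4) → cum 259
  km 20 (Eastvale, w=20) → cum 279
Optimal location: km 7.

x = 7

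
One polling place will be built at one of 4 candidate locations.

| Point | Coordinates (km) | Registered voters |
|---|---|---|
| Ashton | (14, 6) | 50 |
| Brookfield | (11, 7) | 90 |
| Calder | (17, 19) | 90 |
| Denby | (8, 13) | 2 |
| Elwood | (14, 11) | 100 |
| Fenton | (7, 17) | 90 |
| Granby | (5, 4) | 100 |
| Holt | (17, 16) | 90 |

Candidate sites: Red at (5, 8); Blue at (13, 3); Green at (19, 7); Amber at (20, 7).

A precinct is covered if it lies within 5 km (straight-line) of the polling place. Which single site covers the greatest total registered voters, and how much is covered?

Blue, covering 140

Coverage radius r = 5 km; a point is covered iff (Δx)²+(Δy)² ≤ 5² = 25.
  Red (5, 8): covers {Granby} → 100
  Blue (13, 3): covers {Ashton, Brookfield} → 140
  Green (19, 7): covers {none} → 0
  Amber (20, 7): covers {none} → 0
Maximum coverage at Blue: 140 registered voters.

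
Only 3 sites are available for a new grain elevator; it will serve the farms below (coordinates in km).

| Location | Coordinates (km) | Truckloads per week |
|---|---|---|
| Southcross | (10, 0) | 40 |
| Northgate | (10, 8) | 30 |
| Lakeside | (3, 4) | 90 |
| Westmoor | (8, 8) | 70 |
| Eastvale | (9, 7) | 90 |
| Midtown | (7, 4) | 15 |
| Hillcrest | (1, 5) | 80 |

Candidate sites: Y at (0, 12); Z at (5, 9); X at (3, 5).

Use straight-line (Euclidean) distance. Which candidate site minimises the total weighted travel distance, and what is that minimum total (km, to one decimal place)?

Total weighted distance at each candidate:
  Y (0, 12): total = 3994.7
  Z (5, 9): total = 2206.6
  X (3, 5): total = 1861.8
Minimum is at X with total 1861.8 km.

X, total 1861.8 km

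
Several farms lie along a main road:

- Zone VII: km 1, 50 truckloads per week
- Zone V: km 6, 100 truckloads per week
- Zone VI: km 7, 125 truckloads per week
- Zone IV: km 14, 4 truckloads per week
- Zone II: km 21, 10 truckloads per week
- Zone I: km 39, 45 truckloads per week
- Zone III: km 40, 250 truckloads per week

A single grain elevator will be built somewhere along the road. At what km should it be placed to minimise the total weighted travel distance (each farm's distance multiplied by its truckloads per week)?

x = 39

For a sum of weighted absolute distances on a line, the optimum is the weighted median (not the mean). Total weight W = 584; half-weight = 292.
Sort by position and accumulate weight:
  km 1 (Zone VII, w=50) → cum 50
  km 6 (Zone V, w=100) → cum 150
  km 7 (Zone VI, w=125) → cum 275
  km 14 (Zone IV, w=4) → cum 279
  km 21 (Zone II, w=10) → cum 289
  km 39 (Zone I, w=45) → cum 334  ≥ 292 → median here
  km 40 (Zone III, w=250) → cum 584
Optimal location: km 39.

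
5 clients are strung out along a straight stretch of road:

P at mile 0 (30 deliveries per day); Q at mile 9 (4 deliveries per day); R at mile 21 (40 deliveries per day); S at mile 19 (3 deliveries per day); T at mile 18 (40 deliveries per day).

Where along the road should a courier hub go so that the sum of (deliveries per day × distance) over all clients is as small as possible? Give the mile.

x = 18

For a sum of weighted absolute distances on a line, the optimum is the weighted median (not the mean). Total weight W = 117; half-weight = 58.5.
Sort by position and accumulate weight:
  mile 0 (P, w=30) → cum 30
  mile 9 (Q, w=4) → cum 34
  mile 18 (T, w=40) → cum 74  ≥ 58.5 → median here
  mile 19 (S, w=3) → cum 77
  mile 21 (R, w=40) → cum 117
Optimal location: mile 18.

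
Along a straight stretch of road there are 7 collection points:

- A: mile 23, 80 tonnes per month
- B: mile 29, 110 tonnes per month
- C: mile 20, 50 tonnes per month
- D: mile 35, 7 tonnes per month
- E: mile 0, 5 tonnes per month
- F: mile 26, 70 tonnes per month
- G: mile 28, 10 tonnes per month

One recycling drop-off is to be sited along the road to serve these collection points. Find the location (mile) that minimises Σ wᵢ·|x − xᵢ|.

x = 26

For a sum of weighted absolute distances on a line, the optimum is the weighted median (not the mean). Total weight W = 332; half-weight = 166.
Sort by position and accumulate weight:
  mile 0 (E, w=5) → cum 5
  mile 20 (C, w=50) → cum 55
  mile 23 (A, w=80) → cum 135
  mile 26 (F, w=70) → cum 205  ≥ 166 → median here
  mile 28 (G, w=10) → cum 215
  mile 29 (B, w=110) → cum 325
  mile 35 (D, w=7) → cum 332
Optimal location: mile 26.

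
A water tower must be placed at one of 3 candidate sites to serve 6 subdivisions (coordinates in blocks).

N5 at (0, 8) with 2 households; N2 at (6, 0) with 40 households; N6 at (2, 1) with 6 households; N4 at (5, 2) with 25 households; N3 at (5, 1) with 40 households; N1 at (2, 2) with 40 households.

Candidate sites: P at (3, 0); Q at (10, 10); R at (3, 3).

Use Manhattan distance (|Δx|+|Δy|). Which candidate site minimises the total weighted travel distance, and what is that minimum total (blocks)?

Total weighted distance at each candidate:
  P (3, 0): total = 494
  Q (10, 10): total = 2211
  R (3, 3): total = 589
Minimum is at P with total 494 blocks.

P, total 494 blocks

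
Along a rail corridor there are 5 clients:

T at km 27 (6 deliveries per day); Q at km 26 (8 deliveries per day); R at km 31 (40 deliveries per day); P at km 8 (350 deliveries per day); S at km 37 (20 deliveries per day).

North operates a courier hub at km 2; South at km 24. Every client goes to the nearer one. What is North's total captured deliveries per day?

350

The indifferent point is the midpoint (2+24)/2 = 13; clients left of it (closer to North at 2) go to North, those right go to South.
  P at 8 (w=350) → North
  Q at 26 (w=8) → South
  T at 27 (w=6) → South
  R at 31 (w=40) → South
  S at 37 (w=20) → South
North captures 350; South captures 74.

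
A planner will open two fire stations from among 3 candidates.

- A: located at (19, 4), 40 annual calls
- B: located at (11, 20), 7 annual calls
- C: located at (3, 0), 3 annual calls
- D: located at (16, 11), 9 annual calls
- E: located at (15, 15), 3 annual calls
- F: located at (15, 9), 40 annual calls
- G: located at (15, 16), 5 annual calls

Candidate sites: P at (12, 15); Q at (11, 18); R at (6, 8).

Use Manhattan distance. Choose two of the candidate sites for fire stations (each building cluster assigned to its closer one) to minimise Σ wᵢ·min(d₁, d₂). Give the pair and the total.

{P, R}, total 1216

Evaluate every pair (each demand assigned to the nearer of the two):
  {P, R}: total = 1216
  {P, Q}: total = 1267
  {Q, R}: total = 1286
Best pair: {P, R} with total 1216.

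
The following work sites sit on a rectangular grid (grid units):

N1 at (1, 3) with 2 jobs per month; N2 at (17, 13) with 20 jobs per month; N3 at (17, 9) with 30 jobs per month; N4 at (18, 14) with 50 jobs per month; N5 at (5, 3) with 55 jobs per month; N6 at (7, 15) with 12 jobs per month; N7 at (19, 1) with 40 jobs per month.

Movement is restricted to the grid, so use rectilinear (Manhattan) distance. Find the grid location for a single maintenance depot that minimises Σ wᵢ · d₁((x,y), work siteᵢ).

Manhattan distance separates: Σwᵢ(|x−xᵢ|+|y−yᵢ|) = Σwᵢ|x−xᵢ| + Σwᵢ|y−yᵢ|, so x and y are optimised independently as 1-D weighted medians.
Total weight W = 209; half = 104.5.
x-coordinate, sorted with cumulative weight:
  x=1 (N1, w=2) cum 2
  x=5 (N5, w=55) cum 57
  x=7 (N6, w=12) cum 69
  x=17 (N2, w=20) cum 89
  x=17 (N3, w=30) cum 119  ← median
  x=18 (N4, w=50) cum 169
  x=19 (N7, w=40) cum 209
⇒ x* = 17
y-coordinate, sorted with cumulative weight:
  y=1 (N7, w=40) cum 40
  y=3 (N1, w=2) cum 42
  y=3 (N5, w=55) cum 97
  y=9 (N3, w=30) cum 127  ← median
  y=13 (N2, w=20) cum 147
  y=14 (N4, w=50) cum 197
  y=15 (N6, w=12) cum 209
⇒ y* = 9

(17, 9)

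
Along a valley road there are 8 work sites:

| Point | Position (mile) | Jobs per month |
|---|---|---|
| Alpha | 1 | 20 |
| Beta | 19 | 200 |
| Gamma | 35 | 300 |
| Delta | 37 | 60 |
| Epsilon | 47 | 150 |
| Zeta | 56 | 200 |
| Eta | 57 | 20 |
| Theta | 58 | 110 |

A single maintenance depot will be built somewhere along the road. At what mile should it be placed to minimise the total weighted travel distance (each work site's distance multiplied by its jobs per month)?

x = 37

For a sum of weighted absolute distances on a line, the optimum is the weighted median (not the mean). Total weight W = 1060; half-weight = 530.
Sort by position and accumulate weight:
  mile 1 (Alpha, w=20) → cum 20
  mile 19 (Beta, w=200) → cum 220
  mile 35 (Gamma, w=300) → cum 520
  mile 37 (Delta, w=60) → cum 580  ≥ 530 → median here
  mile 47 (Epsilon, w=150) → cum 730
  mile 56 (Zeta, w=200) → cum 930
  mile 57 (Eta, w=20) → cum 950
  mile 58 (Theta, w=110) → cum 1060
Optimal location: mile 37.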